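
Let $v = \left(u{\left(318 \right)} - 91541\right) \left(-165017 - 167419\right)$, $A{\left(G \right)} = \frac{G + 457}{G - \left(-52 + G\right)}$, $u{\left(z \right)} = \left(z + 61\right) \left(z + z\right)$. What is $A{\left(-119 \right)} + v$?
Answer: $- \frac{99400358603}{2} \approx -4.97 \cdot 10^{10}$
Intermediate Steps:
$u{\left(z \right)} = 2 z \left(61 + z\right)$ ($u{\left(z \right)} = \left(61 + z\right) 2 z = 2 z \left(61 + z\right)$)
$A{\left(G \right)} = \frac{457}{52} + \frac{G}{52}$ ($A{\left(G \right)} = \frac{457 + G}{52} = \left(457 + G\right) \frac{1}{52} = \frac{457}{52} + \frac{G}{52}$)
$v = -49700179308$ ($v = \left(2 \cdot 318 \left(61 + 318\right) - 91541\right) \left(-165017 - 167419\right) = \left(2 \cdot 318 \cdot 379 - 91541\right) \left(-332436\right) = \left(241044 - 91541\right) \left(-332436\right) = 149503 \left(-332436\right) = -49700179308$)
$A{\left(-119 \right)} + v = \left(\frac{457}{52} + \frac{1}{52} \left(-119\right)\right) - 49700179308 = \left(\frac{457}{52} - \frac{119}{52}\right) - 49700179308 = \frac{13}{2} - 49700179308 = - \frac{99400358603}{2}$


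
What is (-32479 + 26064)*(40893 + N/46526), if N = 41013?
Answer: -12205363309365/46526 ≈ -2.6233e+8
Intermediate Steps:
(-32479 + 26064)*(40893 + N/46526) = (-32479 + 26064)*(40893 + 41013/46526) = -6415*(40893 + 41013*(1/46526)) = -6415*(40893 + 41013/46526) = -6415*1902628731/46526 = -12205363309365/46526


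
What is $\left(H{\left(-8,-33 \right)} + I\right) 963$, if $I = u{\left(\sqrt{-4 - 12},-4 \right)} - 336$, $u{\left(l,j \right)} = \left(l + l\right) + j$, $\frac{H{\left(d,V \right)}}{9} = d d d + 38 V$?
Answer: $-15633342 + 7704 i \approx -1.5633 \cdot 10^{7} + 7704.0 i$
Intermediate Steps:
$H{\left(d,V \right)} = 9 d^{3} + 342 V$ ($H{\left(d,V \right)} = 9 \left(d d d + 38 V\right) = 9 \left(d^{2} d + 38 V\right) = 9 \left(d^{3} + 38 V\right) = 9 d^{3} + 342 V$)
$u{\left(l,j \right)} = j + 2 l$ ($u{\left(l,j \right)} = 2 l + j = j + 2 l$)
$I = -340 + 8 i$ ($I = \left(-4 + 2 \sqrt{-4 - 12}\right) - 336 = \left(-4 + 2 \sqrt{-16}\right) - 336 = \left(-4 + 2 \cdot 4 i\right) - 336 = \left(-4 + 8 i\right) - 336 = -340 + 8 i \approx -340.0 + 8.0 i$)
$\left(H{\left(-8,-33 \right)} + I\right) 963 = \left(\left(9 \left(-8\right)^{3} + 342 \left(-33\right)\right) - \left(340 - 8 i\right)\right) 963 = \left(\left(9 \left(-512\right) - 11286\right) - \left(340 - 8 i\right)\right) 963 = \left(\left(-4608 - 11286\right) - \left(340 - 8 i\right)\right) 963 = \left(-15894 - \left(340 - 8 i\right)\right) 963 = \left(-16234 + 8 i\right) 963 = -15633342 + 7704 i$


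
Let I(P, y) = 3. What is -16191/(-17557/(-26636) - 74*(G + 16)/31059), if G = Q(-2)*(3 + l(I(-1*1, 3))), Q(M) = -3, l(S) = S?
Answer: -13394612301084/549244991 ≈ -24387.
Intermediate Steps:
G = -18 (G = -3*(3 + 3) = -3*6 = -18)
-16191/(-17557/(-26636) - 74*(G + 16)/31059) = -16191/(-17557/(-26636) - 74*(-18 + 16)/31059) = -16191/(-17557*(-1/26636) - 74*(-2)*(1/31059)) = -16191/(17557/26636 + 148*(1/31059)) = -16191/(17557/26636 + 148/31059) = -16191/549244991/827287524 = -16191*827287524/549244991 = -13394612301084/549244991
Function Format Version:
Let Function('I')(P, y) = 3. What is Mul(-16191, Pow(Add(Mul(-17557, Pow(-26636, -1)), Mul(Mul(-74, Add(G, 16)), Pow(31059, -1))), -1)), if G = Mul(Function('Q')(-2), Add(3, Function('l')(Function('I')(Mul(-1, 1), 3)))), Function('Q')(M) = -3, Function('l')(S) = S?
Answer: Rational(-13394612301084, 549244991) ≈ -24387.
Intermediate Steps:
G = -18 (G = Mul(-3, Add(3, 3)) = Mul(-3, 6) = -18)
Mul(-16191, Pow(Add(Mul(-17557, Pow(-26636, -1)), Mul(Mul(-74, Add(G, 16)), Pow(31059, -1))), -1)) = Mul(-16191, Pow(Add(Mul(-17557, Pow(-26636, -1)), Mul(Mul(-74, Add(-18, 16)), Pow(31059, -1))), -1)) = Mul(-16191, Pow(Add(Mul(-17557, Rational(-1, 26636)), Mul(Mul(-74, -2), Rational(1, 31059))), -1)) = Mul(-16191, Pow(Add(Rational(17557, 26636), Mul(148, Rational(1, 31059))), -1)) = Mul(-16191, Pow(Add(Rational(17557, 26636), Rational(148, 31059)), -1)) = Mul(-16191, Pow(Rational(549244991, 827287524), -1)) = Mul(-16191, Rational(827287524, 549244991)) = Rational(-13394612301084, 549244991)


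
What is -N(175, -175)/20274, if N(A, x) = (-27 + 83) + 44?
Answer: -50/10137 ≈ -0.0049324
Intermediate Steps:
N(A, x) = 100 (N(A, x) = 56 + 44 = 100)
-N(175, -175)/20274 = -100/20274 = -1*50/10137 = -50/10137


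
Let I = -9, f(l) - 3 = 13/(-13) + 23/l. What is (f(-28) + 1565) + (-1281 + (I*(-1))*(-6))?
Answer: 6473/28 ≈ 231.18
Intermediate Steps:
f(l) = 2 + 23/l (f(l) = 3 + (13/(-13) + 23/l) = 3 + (13*(-1/13) + 23/l) = 3 + (-1 + 23/l) = 2 + 23/l)
(f(-28) + 1565) + (-1281 + (I*(-1))*(-6)) = ((2 + 23/(-28)) + 1565) + (-1281 - 9*(-1)*(-6)) = ((2 + 23*(-1/28)) + 1565) + (-1281 + 9*(-6)) = ((2 - 23/28) + 1565) + (-1281 - 54) = (33/28 + 1565) - 1335 = 43853/28 - 1335 = 6473/28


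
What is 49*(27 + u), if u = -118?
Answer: -4459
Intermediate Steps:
49*(27 + u) = 49*(27 - 118) = 49*(-91) = -4459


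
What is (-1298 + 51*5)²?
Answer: 1087849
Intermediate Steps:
(-1298 + 51*5)² = (-1298 + 255)² = (-1043)² = 1087849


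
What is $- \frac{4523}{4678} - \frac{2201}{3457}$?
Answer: $- \frac{25932289}{16171846} \approx -1.6035$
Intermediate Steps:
$- \frac{4523}{4678} - \frac{2201}{3457} = - \frac{25932289}{16171846}$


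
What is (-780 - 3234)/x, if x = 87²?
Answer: -446/841 ≈ -0.53032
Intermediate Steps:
x = 7569
(-780 - 3234)/x = (-780 - 3234)/7569 = -4014*1/7569 = -446/841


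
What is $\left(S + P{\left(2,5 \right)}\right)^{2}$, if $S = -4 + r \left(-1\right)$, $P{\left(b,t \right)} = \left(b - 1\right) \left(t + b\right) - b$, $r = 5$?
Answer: $16$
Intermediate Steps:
$P{\left(b,t \right)} = - b + \left(-1 + b\right) \left(b + t\right)$ ($P{\left(b,t \right)} = \left(-1 + b\right) \left(b + t\right) - b = - b + \left(-1 + b\right) \left(b + t\right)$)
$S = -9$ ($S = -4 + 5 \left(-1\right) = -4 - 5 = -9$)
$\left(S + P{\left(2,5 \right)}\right)^{2} = \left(-9 + \left(2^{2} - 5 - 4 + 2 \cdot 5\right)\right)^{2} = \left(-9 + \left(4 - 5 - 4 + 10\right)\right)^{2} = \left(-9 + 5\right)^{2} = \left(-4\right)^{2} = 16$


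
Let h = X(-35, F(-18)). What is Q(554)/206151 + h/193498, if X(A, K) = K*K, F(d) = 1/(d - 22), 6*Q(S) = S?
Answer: 85758932053/191471069750400 ≈ 0.00044789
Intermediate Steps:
Q(S) = S/6
F(d) = 1/(-22 + d)
X(A, K) = K²
h = 1/1600 (h = (1/(-22 - 18))² = (1/(-40))² = (-1/40)² = 1/1600 ≈ 0.00062500)
Q(554)/206151 + h/193498 = ((⅙)*554)/206151 + (1/1600)/193498 = (277/3)*(1/206151) + (1/1600)*(1/193498) = 277/618453 + 1/309596800 = 85758932053/191471069750400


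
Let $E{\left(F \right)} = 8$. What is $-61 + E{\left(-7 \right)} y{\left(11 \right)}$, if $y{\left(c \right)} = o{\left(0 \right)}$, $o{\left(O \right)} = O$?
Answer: $-61$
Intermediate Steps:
$y{\left(c \right)} = 0$
$-61 + E{\left(-7 \right)} y{\left(11 \right)} = -61 + 8 \cdot 0 = -61 + 0 = -61$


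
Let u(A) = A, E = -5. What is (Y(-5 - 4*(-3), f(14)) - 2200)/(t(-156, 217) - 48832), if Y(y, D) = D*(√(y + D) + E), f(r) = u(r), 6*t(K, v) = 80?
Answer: 3405/73228 - 21*√21/73228 ≈ 0.045184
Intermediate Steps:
t(K, v) = 40/3 (t(K, v) = (⅙)*80 = 40/3)
f(r) = r
Y(y, D) = D*(-5 + √(D + y)) (Y(y, D) = D*(√(y + D) - 5) = D*(√(D + y) - 5) = D*(-5 + √(D + y)))
(Y(-5 - 4*(-3), f(14)) - 2200)/(t(-156, 217) - 48832) = (14*(-5 + √(14 + (-5 - 4*(-3)))) - 2200)/(40/3 - 48832) = (14*(-5 + √(14 + (-5 + 12))) - 2200)/(-146456/3) = (14*(-5 + √(14 + 7)) - 2200)*(-3/146456) = (14*(-5 + √21) - 2200)*(-3/146456) = ((-70 + 14*√21) - 2200)*(-3/146456) = (-2270 + 14*√21)*(-3/146456) = 3405/73228 - 21*√21/73228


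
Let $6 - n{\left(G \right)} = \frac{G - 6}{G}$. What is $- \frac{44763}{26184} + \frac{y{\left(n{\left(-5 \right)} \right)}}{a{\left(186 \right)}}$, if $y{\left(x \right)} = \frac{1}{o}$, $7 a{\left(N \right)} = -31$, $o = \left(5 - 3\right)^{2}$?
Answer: $- \frac{477825}{270568} \approx -1.766$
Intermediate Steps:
$o = 4$ ($o = 2^{2} = 4$)
$n{\left(G \right)} = 6 - \frac{-6 + G}{G}$ ($n{\left(G \right)} = 6 - \frac{G - 6}{G} = 6 - \frac{-6 + G}{G}$)
$a{\left(N \right)} = - \frac{31}{7}$ ($a{\left(N \right)} = \frac{1}{7} \left(-31\right) = - \frac{31}{7}$)
$y{\left(x \right)} = \frac{1}{4}$
$- \frac{44763}{26184} + \frac{y{\left(n{\left(-5 \right)} \right)}}{a{\left(186 \right)}} = - \frac{44763}{26184} + \frac{1}{4 \left(- \frac{31}{7}\right)} = \left(-44763\right) \frac{1}{26184} + \frac{1}{4} \left(- \frac{7}{31}\right) = - \frac{14921}{8728} - \frac{7}{124} = - \frac{477825}{270568}$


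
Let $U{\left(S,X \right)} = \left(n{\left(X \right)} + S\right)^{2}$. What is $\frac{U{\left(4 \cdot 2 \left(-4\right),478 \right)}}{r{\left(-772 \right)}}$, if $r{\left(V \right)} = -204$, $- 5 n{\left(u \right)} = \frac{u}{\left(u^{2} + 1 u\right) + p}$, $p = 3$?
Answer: $- \frac{111842857172907}{22280612770625} \approx -5.0197$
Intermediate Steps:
$n{\left(u \right)} = - \frac{u}{5 \left(3 + u + u^{2}\right)}$ ($n{\left(u \right)} = - \frac{u \frac{1}{\left(u^{2} + 1 u\right) + 3}}{5} = - \frac{u \frac{1}{\left(u^{2} + u\right) + 3}}{5} = - \frac{u \frac{1}{\left(u + u^{2}\right) + 3}}{5} = - \frac{u \frac{1}{3 + u + u^{2}}}{5} = - \frac{u}{5 \left(3 + u + u^{2}\right)}$)
$U{\left(S,X \right)} = \left(S - \frac{X}{15 + 5 X + 5 X^{2}}\right)^{2}$ ($U{\left(S,X \right)} = \left(- \frac{X}{15 + 5 X + 5 X^{2}} + S\right)^{2} = \left(S - \frac{X}{15 + 5 X + 5 X^{2}}\right)^{2}$)
$\frac{U{\left(4 \cdot 2 \left(-4\right),478 \right)}}{r{\left(-772 \right)}} = \frac{\frac{1}{25} \left(\left(-1\right) 478 + 5 \cdot 4 \cdot 2 \left(-4\right) \left(3 + 478 + 478^{2}\right)\right)^{2} \frac{1}{\left(3 + 478 + 478^{2}\right)^{2}}}{-204} = \frac{\left(-478 + 5 \cdot 8 \left(-4\right) \left(3 + 478 + 228484\right)\right)^{2}}{25 \left(3 + 478 + 228484\right)^{2}} \left(- \frac{1}{204}\right) = \frac{\left(-478 + 5 \left(-32\right) 228965\right)^{2}}{25 \cdot 52424971225} \left(- \frac{1}{204}\right) = \frac{1}{25} \left(-478 - 36634400\right)^{2} \cdot \frac{1}{52424971225} \left(- \frac{1}{204}\right) = \frac{1}{25} \left(-36634878\right)^{2} \cdot \frac{1}{52424971225} \left(- \frac{1}{204}\right) = \frac{1}{25} \cdot 1342114286074884 \cdot \frac{1}{52424971225} \left(- \frac{1}{204}\right) = \frac{1342114286074884}{1310624280625} \left(- \frac{1}{204}\right) = - \frac{111842857172907}{22280612770625}$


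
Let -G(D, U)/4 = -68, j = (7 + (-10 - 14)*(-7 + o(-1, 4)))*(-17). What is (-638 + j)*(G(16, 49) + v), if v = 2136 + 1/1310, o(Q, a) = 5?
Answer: -4961998613/1310 ≈ -3.7878e+6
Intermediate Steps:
j = -935 (j = (7 + (-10 - 14)*(-7 + 5))*(-17) = (7 - 24*(-2))*(-17) = (7 + 48)*(-17) = 55*(-17) = -935)
v = 2798161/1310 (v = 2136 + 1/1310 = 2798161/1310 ≈ 2136.0)
G(D, U) = 272 (G(D, U) = -4*(-68) = 272)
(-638 + j)*(G(16, 49) + v) = (-638 - 935)*(272 + 2798161/1310) = -1573*3154481/1310 = -4961998613/1310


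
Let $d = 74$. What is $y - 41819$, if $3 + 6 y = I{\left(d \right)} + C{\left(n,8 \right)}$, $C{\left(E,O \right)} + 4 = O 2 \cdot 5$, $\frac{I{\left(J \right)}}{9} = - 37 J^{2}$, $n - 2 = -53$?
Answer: $- \frac{2074349}{6} \approx -3.4573 \cdot 10^{5}$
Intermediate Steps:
$n = -51$ ($n = 2 - 53 = -51$)
$I{\left(J \right)} = - 333 J^{2}$ ($I{\left(J \right)} = 9 \left(- 37 J^{2}\right) = - 333 J^{2}$)
$C{\left(E,O \right)} = -4 + 10 O$ ($C{\left(E,O \right)} = -4 + O 2 \cdot 5 = -4 + 2 O 5 = -4 + 10 O$)
$y = - \frac{1823435}{6}$ ($y = - \frac{1}{2} + \frac{- 333 \cdot 74^{2} + \left(-4 + 10 \cdot 8\right)}{6} = - \frac{1}{2} + \frac{\left(-333\right) 5476 + \left(-4 + 80\right)}{6} = - \frac{1}{2} + \frac{-1823508 + 76}{6} = - \frac{1}{2} + \frac{1}{6} \left(-1823432\right) = - \frac{1}{2} - \frac{911716}{3} = - \frac{1823435}{6} \approx -3.0391 \cdot 10^{5}$)
$y - 41819 = - \frac{1823435}{6} - 41819 = - \frac{2074349}{6}$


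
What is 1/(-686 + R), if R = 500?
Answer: -1/186 ≈ -0.0053763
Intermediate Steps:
1/(-686 + R) = 1/(-686 + 500) = 1/(-186) = -1/186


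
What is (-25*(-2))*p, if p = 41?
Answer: 2050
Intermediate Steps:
(-25*(-2))*p = -25*(-2)*41 = 50*41 = 2050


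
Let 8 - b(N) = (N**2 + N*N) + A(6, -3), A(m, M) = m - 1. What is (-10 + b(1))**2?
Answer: 81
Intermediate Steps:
A(m, M) = -1 + m
b(N) = 3 - 2*N**2 (b(N) = 8 - ((N**2 + N*N) + (-1 + 6)) = 8 - ((N**2 + N**2) + 5) = 8 - (2*N**2 + 5) = 8 - (5 + 2*N**2) = 8 + (-5 - 2*N**2) = 3 - 2*N**2)
(-10 + b(1))**2 = (-10 + (3 - 2*1**2))**2 = (-10 + (3 - 2*1))**2 = (-10 + (3 - 2))**2 = (-10 + 1)**2 = (-9)**2 = 81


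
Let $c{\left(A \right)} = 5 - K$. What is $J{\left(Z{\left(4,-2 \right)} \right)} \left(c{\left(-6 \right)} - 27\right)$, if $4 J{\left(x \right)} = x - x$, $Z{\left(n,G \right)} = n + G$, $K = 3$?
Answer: $0$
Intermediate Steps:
$Z{\left(n,G \right)} = G + n$
$J{\left(x \right)} = 0$ ($J{\left(x \right)} = \frac{x - x}{4} = \frac{1}{4} \cdot 0 = 0$)
$c{\left(A \right)} = 2$ ($c{\left(A \right)} = 5 - 3 = 2$)
$J{\left(Z{\left(4,-2 \right)} \right)} \left(c{\left(-6 \right)} - 27\right) = 0 \left(2 - 27\right) = 0 \left(-25\right) = 0$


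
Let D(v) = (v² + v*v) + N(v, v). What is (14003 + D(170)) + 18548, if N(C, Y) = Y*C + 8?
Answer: 119259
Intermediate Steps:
N(C, Y) = 8 + C*Y (N(C, Y) = C*Y + 8 = 8 + C*Y)
D(v) = 8 + 3*v² (D(v) = (v² + v*v) + (8 + v*v) = (v² + v²) + (8 + v²) = 2*v² + (8 + v²) = 8 + 3*v²)
(14003 + D(170)) + 18548 = (14003 + (8 + 3*170²)) + 18548 = (14003 + (8 + 3*28900)) + 18548 = (14003 + (8 + 86700)) + 18548 = (14003 + 86708) + 18548 = 100711 + 18548 = 119259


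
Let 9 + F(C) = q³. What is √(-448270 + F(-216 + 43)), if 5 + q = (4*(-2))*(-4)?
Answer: 2*I*√107149 ≈ 654.67*I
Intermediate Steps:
q = 27 (q = -5 + (4*(-2))*(-4) = -5 - 8*(-4) = -5 + 32 = 27)
F(C) = 19674 (F(C) = -9 + 27³ = -9 + 19683 = 19674)
√(-448270 + F(-216 + 43)) = √(-448270 + 19674) = √(-428596) = 2*I*√107149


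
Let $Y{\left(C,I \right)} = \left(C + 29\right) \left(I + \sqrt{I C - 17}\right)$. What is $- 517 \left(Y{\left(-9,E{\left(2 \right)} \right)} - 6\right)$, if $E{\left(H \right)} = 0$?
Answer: $3102 - 10340 i \sqrt{17} \approx 3102.0 - 42633.0 i$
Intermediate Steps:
$Y{\left(C,I \right)} = \left(29 + C\right) \left(I + \sqrt{-17 + C I}\right)$ ($Y{\left(C,I \right)} = \left(29 + C\right) \left(I + \sqrt{C I - 17}\right) = \left(29 + C\right) \left(I + \sqrt{-17 + C I}\right)$)
$- 517 \left(Y{\left(-9,E{\left(2 \right)} \right)} - 6\right) = - 517 \left(\left(29 \cdot 0 + 29 \sqrt{-17 - 0} - 0 - 9 \sqrt{-17 - 0}\right) - 6\right) = - 517 \left(\left(0 + 29 \sqrt{-17 + 0} + 0 - 9 \sqrt{-17 + 0}\right) - 6\right) = - 517 \left(\left(0 + 29 \sqrt{-17} + 0 - 9 \sqrt{-17}\right) - 6\right) = - 517 \left(\left(0 + 29 i \sqrt{17} + 0 - 9 i \sqrt{17}\right) - 6\right) = - 517 \left(20 i \sqrt{17} - 6\right) = - 517 \left(-6 + 20 i \sqrt{17}\right) = 3102 - 10340 i \sqrt{17}$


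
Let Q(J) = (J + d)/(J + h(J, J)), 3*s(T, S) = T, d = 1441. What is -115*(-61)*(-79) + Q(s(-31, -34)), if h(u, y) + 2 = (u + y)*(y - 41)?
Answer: -5229830969/9437 ≈ -5.5418e+5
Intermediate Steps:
h(u, y) = -2 + (-41 + y)*(u + y) (h(u, y) = -2 + (u + y)*(y - 41) = -2 + (u + y)*(-41 + y) = -2 + (-41 + y)*(u + y))
s(T, S) = T/3
Q(J) = (1441 + J)/(-2 - 81*J + 2*J²) (Q(J) = (J + 1441)/(J + (-2 + J² - 41*J - 41*J + J*J)) = (1441 + J)/(J + (-2 + J² - 41*J - 41*J + J²)) = (1441 + J)/(J + (-2 - 82*J + 2*J²)) = (1441 + J)/(-2 - 81*J + 2*J²))
-115*(-61)*(-79) + Q(s(-31, -34)) = -115*(-61)*(-79) + (1441 + (⅓)*(-31))/(-2 - 27*(-31) + 2*((⅓)*(-31))²) = 7015*(-79) + (1441 - 31/3)/(-2 - 81*(-31/3) + 2*(-31/3)²) = -554185 + (4292/3)/(-2 + 837 + 2*(961/9)) = -554185 + (4292/3)/(-2 + 837 + 1922/9) = -554185 + (4292/3)/(9437/9) = -554185 + (9/9437)*(4292/3) = -554185 + 12876/9437 = -5229830969/9437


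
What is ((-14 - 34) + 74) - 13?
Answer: 13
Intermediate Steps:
((-14 - 34) + 74) - 13 = (-48 + 74) - 13 = 26 - 13 = 13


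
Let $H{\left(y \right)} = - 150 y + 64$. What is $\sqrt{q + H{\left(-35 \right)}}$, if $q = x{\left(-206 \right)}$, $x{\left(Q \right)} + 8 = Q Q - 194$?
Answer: $2 \sqrt{11887} \approx 218.05$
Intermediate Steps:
$H{\left(y \right)} = 64 - 150 y$
$x{\left(Q \right)} = -202 + Q^{2}$ ($x{\left(Q \right)} = -8 + \left(Q Q - 194\right) = -8 + \left(Q^{2} - 194\right) = -8 + \left(-194 + Q^{2}\right) = -202 + Q^{2}$)
$q = 42234$ ($q = -202 + \left(-206\right)^{2} = -202 + 42436 = 42234$)
$\sqrt{q + H{\left(-35 \right)}} = \sqrt{42234 + \left(64 - -5250\right)} = \sqrt{42234 + \left(64 + 5250\right)} = \sqrt{42234 + 5314} = \sqrt{47548} = 2 \sqrt{11887}$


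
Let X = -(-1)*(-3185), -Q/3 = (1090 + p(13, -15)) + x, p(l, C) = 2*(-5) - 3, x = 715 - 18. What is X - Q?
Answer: 2137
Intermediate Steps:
x = 697
p(l, C) = -13 (p(l, C) = -10 - 3 = -13)
Q = -5322 (Q = -3*((1090 - 13) + 697) = -3*(1077 + 697) = -3*1774 = -5322)
X = -3185 (X = -1*3185 = -3185)
X - Q = -3185 - 1*(-5322) = -3185 + 5322 = 2137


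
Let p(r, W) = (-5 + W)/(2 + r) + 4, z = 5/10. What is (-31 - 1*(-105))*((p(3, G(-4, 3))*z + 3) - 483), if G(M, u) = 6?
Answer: -176823/5 ≈ -35365.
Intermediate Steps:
z = ½ (z = 5*(⅒) = ½ ≈ 0.50000)
p(r, W) = 4 + (-5 + W)/(2 + r) (p(r, W) = (-5 + W)/(2 + r) + 4 = 4 + (-5 + W)/(2 + r))
(-31 - 1*(-105))*((p(3, G(-4, 3))*z + 3) - 483) = (-31 - 1*(-105))*((((3 + 6 + 4*3)/(2 + 3))*(½) + 3) - 483) = (-31 + 105)*((((3 + 6 + 12)/5)*(½) + 3) - 483) = 74*((((⅕)*21)*(½) + 3) - 483) = 74*(((21/5)*(½) + 3) - 483) = 74*((21/10 + 3) - 483) = 74*(51/10 - 483) = 74*(-4779/10) = -176823/5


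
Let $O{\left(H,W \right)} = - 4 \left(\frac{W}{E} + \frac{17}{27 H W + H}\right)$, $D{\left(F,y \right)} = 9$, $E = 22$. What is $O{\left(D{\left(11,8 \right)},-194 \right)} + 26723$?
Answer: $\frac{13873175101}{518463} \approx 26758.0$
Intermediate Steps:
$O{\left(H,W \right)} = - \frac{68}{H + 27 H W} - \frac{2 W}{11}$ ($O{\left(H,W \right)} = - 4 \left(\frac{W}{22} + \frac{17}{27 H W + H}\right) = - 4 \left(W \frac{1}{22} + \frac{17}{27 H W + H}\right) = - 4 \left(\frac{W}{22} + \frac{17}{H + 27 H W}\right) = - 4 \left(\frac{17}{H + 27 H W} + \frac{W}{22}\right) = - \frac{68}{H + 27 H W} - \frac{2 W}{11}$)
$O{\left(D{\left(11,8 \right)},-194 \right)} + 26723 = \frac{2 \left(-374 - 9 \left(-194\right) - 243 \left(-194\right)^{2}\right)}{11 \cdot 9 \left(1 + 27 \left(-194\right)\right)} + 26723 = \frac{2}{11} \cdot \frac{1}{9} \frac{1}{1 - 5238} \left(-374 + 1746 - 243 \cdot 37636\right) + 26723 = \frac{2}{11} \cdot \frac{1}{9} \frac{1}{-5237} \left(-374 + 1746 - 9145548\right) + 26723 = \frac{2}{11} \cdot \frac{1}{9} \left(- \frac{1}{5237}\right) \left(-9144176\right) + 26723 = \frac{18288352}{518463} + 26723 = \frac{13873175101}{518463}$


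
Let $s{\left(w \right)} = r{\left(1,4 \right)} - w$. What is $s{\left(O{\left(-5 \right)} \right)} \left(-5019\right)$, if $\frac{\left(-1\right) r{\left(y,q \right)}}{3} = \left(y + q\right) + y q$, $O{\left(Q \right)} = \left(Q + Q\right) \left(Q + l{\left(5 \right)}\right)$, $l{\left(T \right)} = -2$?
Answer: $486843$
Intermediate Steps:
$O{\left(Q \right)} = 2 Q \left(-2 + Q\right)$ ($O{\left(Q \right)} = \left(Q + Q\right) \left(Q - 2\right) = 2 Q \left(-2 + Q\right)$)
$r{\left(y,q \right)} = - 3 q - 3 y - 3 q y$ ($r{\left(y,q \right)} = - 3 \left(\left(y + q\right) + y q\right) = - 3 \left(\left(q + y\right) + q y\right) = - 3 \left(q + y + q y\right) = - 3 q - 3 y - 3 q y$)
$s{\left(w \right)} = -27 - w$ ($s{\left(w \right)} = \left(\left(-3\right) 4 - 3 - 12 \cdot 1\right) - w = \left(-12 - 3 - 12\right) - w = -27 - w$)
$s{\left(O{\left(-5 \right)} \right)} \left(-5019\right) = \left(-27 - 2 \left(-5\right) \left(-2 - 5\right)\right) \left(-5019\right) = \left(-27 - 2 \left(-5\right) \left(-7\right)\right) \left(-5019\right) = \left(-27 - 70\right) \left(-5019\right) = \left(-97\right) \left(-5019\right) = 486843$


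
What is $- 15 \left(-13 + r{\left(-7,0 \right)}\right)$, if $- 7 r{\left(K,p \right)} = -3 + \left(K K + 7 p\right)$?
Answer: $\frac{2055}{7} \approx 293.57$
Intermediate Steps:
$r{\left(K,p \right)} = \frac{3}{7} - p - \frac{K^{2}}{7}$ ($r{\left(K,p \right)} = - \frac{-3 + \left(K K + 7 p\right)}{7} = - \frac{-3 + \left(K^{2} + 7 p\right)}{7} = - \frac{-3 + K^{2} + 7 p}{7} = \frac{3}{7} - p - \frac{K^{2}}{7}$)
$- 15 \left(-13 + r{\left(-7,0 \right)}\right) = - 15 \left(-13 - \left(- \frac{3}{7} + \frac{\left(-7\right)^{2}}{7}\right)\right) = - 15 \left(-13 + \left(\frac{3}{7} + 0 - 7\right)\right) = - 15 \left(-13 - \frac{46}{7}\right) = \left(-15\right) \left(- \frac{137}{7}\right) = \frac{2055}{7}$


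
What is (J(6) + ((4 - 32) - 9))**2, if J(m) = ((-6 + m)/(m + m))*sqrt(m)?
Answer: 1369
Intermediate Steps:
J(m) = (-6 + m)/(2*sqrt(m)) (J(m) = ((-6 + m)/((2*m)))*sqrt(m) = ((-6 + m)*(1/(2*m)))*sqrt(m) = ((-6 + m)/(2*m))*sqrt(m) = (-6 + m)/(2*sqrt(m)))
(J(6) + ((4 - 32) - 9))**2 = ((-6 + 6)/(2*sqrt(6)) + ((4 - 32) - 9))**2 = ((1/2)*(sqrt(6)/6)*0 + (-28 - 9))**2 = (0 - 37)**2 = (-37)**2 = 1369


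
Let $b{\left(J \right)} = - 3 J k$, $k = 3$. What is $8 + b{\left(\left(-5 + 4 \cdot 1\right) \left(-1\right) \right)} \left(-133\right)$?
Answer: $1205$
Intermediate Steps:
$b{\left(J \right)} = - 9 J$ ($b{\left(J \right)} = - 3 J 3 = - 9 J$)
$8 + b{\left(\left(-5 + 4 \cdot 1\right) \left(-1\right) \right)} \left(-133\right) = 8 + - 9 \left(-5 + 4 \cdot 1\right) \left(-1\right) \left(-133\right) = 8 + - 9 \left(-5 + 4\right) \left(-1\right) \left(-133\right) = 8 + - 9 \left(\left(-1\right) \left(-1\right)\right) \left(-133\right) = 8 + \left(-9\right) 1 \left(-133\right) = 8 - -1197 = 8 + 1197 = 1205$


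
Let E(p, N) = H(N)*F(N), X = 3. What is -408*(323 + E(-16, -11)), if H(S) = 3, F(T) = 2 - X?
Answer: -130560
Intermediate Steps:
F(T) = -1 (F(T) = 2 - 1*3 = 2 - 3 = -1)
E(p, N) = -3 (E(p, N) = 3*(-1) = -3)
-408*(323 + E(-16, -11)) = -408*(323 - 3) = -408*320 = -130560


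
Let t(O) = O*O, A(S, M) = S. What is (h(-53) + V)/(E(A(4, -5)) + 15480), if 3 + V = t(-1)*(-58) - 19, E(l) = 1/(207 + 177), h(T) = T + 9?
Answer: -47616/5944321 ≈ -0.0080103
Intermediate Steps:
h(T) = 9 + T
E(l) = 1/384
t(O) = O**2
V = -80 (V = -3 + ((-1)**2*(-58) - 19) = -3 + (1*(-58) - 19) = -3 + (-58 - 19) = -3 - 77 = -80)
(h(-53) + V)/(E(A(4, -5)) + 15480) = ((9 - 53) - 80)/(1/384 + 15480) = (-44 - 80)/(5944321/384) = -124*384/5944321 = -47616/5944321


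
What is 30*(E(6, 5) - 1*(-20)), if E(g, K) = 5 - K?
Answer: 600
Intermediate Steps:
30*(E(6, 5) - 1*(-20)) = 30*((5 - 1*5) - 1*(-20)) = 30*((5 - 5) + 20) = 30*(0 + 20) = 30*20 = 600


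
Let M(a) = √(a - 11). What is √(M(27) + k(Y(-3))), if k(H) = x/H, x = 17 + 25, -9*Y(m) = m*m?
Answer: I*√38 ≈ 6.1644*I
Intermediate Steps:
Y(m) = -m²/9 (Y(m) = -m*m/9 = -m²/9)
M(a) = √(-11 + a)
x = 42
k(H) = 42/H
√(M(27) + k(Y(-3))) = √(√(-11 + 27) + 42/((-⅑*(-3)²))) = √(√16 + 42/((-⅑*9))) = √(4 + 42/(-1)) = √(4 + 42*(-1)) = √(4 - 42) = √(-38) = I*√38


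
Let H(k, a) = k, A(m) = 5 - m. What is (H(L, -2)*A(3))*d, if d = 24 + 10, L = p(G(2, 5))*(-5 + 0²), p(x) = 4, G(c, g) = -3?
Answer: -1360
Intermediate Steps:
L = -20 (L = 4*(-5 + 0²) = 4*(-5 + 0) = 4*(-5) = -20)
d = 34
(H(L, -2)*A(3))*d = -20*(5 - 1*3)*34 = -20*(5 - 3)*34 = -20*2*34 = -40*34 = -1360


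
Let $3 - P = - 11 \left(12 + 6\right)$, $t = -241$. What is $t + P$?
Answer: $-40$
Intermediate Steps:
$P = 201$ ($P = 3 - - 11 \left(12 + 6\right) = 3 - \left(-11\right) 18 = 3 - -198 = 3 + 198 = 201$)
$t + P = -241 + 201 = -40$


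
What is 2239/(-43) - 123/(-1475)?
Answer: -3297236/63425 ≈ -51.986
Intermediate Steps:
2239/(-43) - 123/(-1475) = 2239*(-1/43) - 123*(-1/1475) = -2239/43 + 123/1475 = -3297236/63425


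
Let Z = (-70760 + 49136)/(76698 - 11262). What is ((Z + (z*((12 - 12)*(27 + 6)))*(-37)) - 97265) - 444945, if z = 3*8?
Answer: -2956672932/5453 ≈ -5.4221e+5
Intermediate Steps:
z = 24
Z = -1802/5453 (Z = -21624/65436 = -21624*1/65436 = -1802/5453 ≈ -0.33046)
((Z + (z*((12 - 12)*(27 + 6)))*(-37)) - 97265) - 444945 = ((-1802/5453 + (24*((12 - 12)*(27 + 6)))*(-37)) - 97265) - 444945 = ((-1802/5453 + (24*(0*33))*(-37)) - 97265) - 444945 = ((-1802/5453 + (24*0)*(-37)) - 97265) - 444945 = ((-1802/5453 + 0*(-37)) - 97265) - 444945 = ((-1802/5453 + 0) - 97265) - 444945 = (-1802/5453 - 97265) - 444945 = -530387847/5453 - 444945 = -2956672932/5453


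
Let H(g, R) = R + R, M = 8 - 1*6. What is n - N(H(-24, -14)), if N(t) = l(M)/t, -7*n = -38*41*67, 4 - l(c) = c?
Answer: 208773/14 ≈ 14912.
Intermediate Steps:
M = 2 (M = 8 - 6 = 2)
l(c) = 4 - c
n = 104386/7 (n = -(-38*41)*67/7 = -(-1558)*67/7 = -⅐*(-104386) = 104386/7 ≈ 14912.)
H(g, R) = 2*R
N(t) = 2/t (N(t) = (4 - 1*2)/t = (4 - 2)/t = 2/t)
n - N(H(-24, -14)) = 104386/7 - 2/(2*(-14)) = 104386/7 - 2/(-28) = 104386/7 - 2*(-1)/28 = 104386/7 - 1*(-1/14) = 104386/7 + 1/14 = 208773/14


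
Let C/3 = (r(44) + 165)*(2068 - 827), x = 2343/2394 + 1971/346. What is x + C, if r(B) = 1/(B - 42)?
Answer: 85063790993/138054 ≈ 6.1616e+5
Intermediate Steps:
r(B) = 1/(-42 + B)
x = 460771/69027 (x = 2343*(1/2394) + 1971*(1/346) = 781/798 + 1971/346 = 460771/69027 ≈ 6.6752)
C = 1232313/2 (C = 3*((1/(-42 + 44) + 165)*(2068 - 827)) = 3*((1/2 + 165)*1241) = 3*((½ + 165)*1241) = 3*((331/2)*1241) = 3*(410771/2) = 1232313/2 ≈ 6.1616e+5)
x + C = 460771/69027 + 1232313/2 = 85063790993/138054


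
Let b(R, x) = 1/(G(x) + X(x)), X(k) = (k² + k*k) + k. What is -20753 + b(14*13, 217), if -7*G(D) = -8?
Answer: -13713022062/660773 ≈ -20753.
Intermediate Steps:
G(D) = 8/7 (G(D) = -⅐*(-8) = 8/7)
X(k) = k + 2*k² (X(k) = (k² + k²) + k = 2*k² + k = k + 2*k²)
b(R, x) = 1/(8/7 + x*(1 + 2*x))
-20753 + b(14*13, 217) = -20753 + 7/(8 + 7*217*(1 + 2*217)) = -20753 + 7/(8 + 7*217*(1 + 434)) = -20753 + 7/(8 + 7*217*435) = -20753 + 7/(8 + 660765) = -20753 + 7/660773 = -13713022062/660773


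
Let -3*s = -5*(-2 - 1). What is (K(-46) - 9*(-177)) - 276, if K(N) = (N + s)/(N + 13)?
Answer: 14504/11 ≈ 1318.5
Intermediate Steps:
s = -5 (s = -(-5)*(-2 - 1)/3 = -(-5)*(-3)/3 = -1/3*15 = -5)
K(N) = (-5 + N)/(13 + N) (K(N) = (N - 5)/(N + 13) = (-5 + N)/(13 + N))
(K(-46) - 9*(-177)) - 276 = ((-5 - 46)/(13 - 46) - 9*(-177)) - 276 = (-51/(-33) + 1593) - 276 = (-1/33*(-51) + 1593) - 276 = (17/11 + 1593) - 276 = 17540/11 - 276 = 14504/11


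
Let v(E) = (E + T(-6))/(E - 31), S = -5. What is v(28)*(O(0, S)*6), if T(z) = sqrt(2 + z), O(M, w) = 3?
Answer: -168 - 12*I ≈ -168.0 - 12.0*I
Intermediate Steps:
v(E) = (E + 2*I)/(-31 + E) (v(E) = (E + sqrt(2 - 6))/(E - 31) = (E + sqrt(-4))/(-31 + E) = (E + 2*I)/(-31 + E))
v(28)*(O(0, S)*6) = ((28 + 2*I)/(-31 + 28))*(3*6) = ((28 + 2*I)/(-3))*18 = -(28 + 2*I)/3*18 = (-28/3 - 2*I/3)*18 = -168 - 12*I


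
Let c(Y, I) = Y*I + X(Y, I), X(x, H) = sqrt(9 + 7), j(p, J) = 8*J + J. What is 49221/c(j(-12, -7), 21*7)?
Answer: -49221/9257 ≈ -5.3172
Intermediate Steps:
j(p, J) = 9*J
X(x, H) = 4 (X(x, H) = sqrt(16) = 4)
c(Y, I) = 4 + I*Y (c(Y, I) = Y*I + 4 = I*Y + 4 = 4 + I*Y)
49221/c(j(-12, -7), 21*7) = 49221/(4 + (21*7)*(9*(-7))) = 49221/(4 + 147*(-63)) = 49221/(4 - 9261) = 49221/(-9257) = 49221*(-1/9257) = -49221/9257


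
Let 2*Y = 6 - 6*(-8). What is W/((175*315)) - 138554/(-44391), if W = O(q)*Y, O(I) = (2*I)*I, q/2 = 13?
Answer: 1028693146/271894875 ≈ 3.7834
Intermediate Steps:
q = 26 (q = 2*13 = 26)
Y = 27 (Y = (6 - 6*(-8))/2 = (6 + 48)/2 = (½)*54 = 27)
O(I) = 2*I²
W = 36504 (W = (2*26²)*27 = (2*676)*27 = 1352*27 = 36504)
W/((175*315)) - 138554/(-44391) = 36504/((175*315)) - 138554/(-44391) = 36504/55125 - 138554*(-1/44391) = 36504*(1/55125) + 138554/44391 = 4056/6125 + 138554/44391 = 1028693146/271894875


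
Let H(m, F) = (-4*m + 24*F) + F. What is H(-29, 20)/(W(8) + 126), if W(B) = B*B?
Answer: 308/95 ≈ 3.2421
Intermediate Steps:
W(B) = B²
H(m, F) = -4*m + 25*F
H(-29, 20)/(W(8) + 126) = (-4*(-29) + 25*20)/(8² + 126) = (116 + 500)/(64 + 126) = 616/190 = 616*(1/190) = 308/95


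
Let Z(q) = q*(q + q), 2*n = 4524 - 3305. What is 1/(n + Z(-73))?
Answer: 2/22535 ≈ 8.8751e-5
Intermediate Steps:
n = 1219/2 (n = (4524 - 3305)/2 = (½)*1219 = 1219/2 ≈ 609.50)
Z(q) = 2*q² (Z(q) = q*(2*q) = 2*q²)
1/(n + Z(-73)) = 1/(1219/2 + 2*(-73)²) = 1/(1219/2 + 2*5329) = 1/(1219/2 + 10658) = 1/(22535/2) = 2/22535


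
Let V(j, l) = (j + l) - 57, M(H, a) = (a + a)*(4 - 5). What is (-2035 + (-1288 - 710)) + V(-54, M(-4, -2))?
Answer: -4140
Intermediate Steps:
M(H, a) = -2*a (M(H, a) = (2*a)*(-1) = -2*a)
V(j, l) = -57 + j + l
(-2035 + (-1288 - 710)) + V(-54, M(-4, -2)) = (-2035 + (-1288 - 710)) + (-57 - 54 - 2*(-2)) = (-2035 - 1998) + (-57 - 54 + 4) = -4033 - 107 = -4140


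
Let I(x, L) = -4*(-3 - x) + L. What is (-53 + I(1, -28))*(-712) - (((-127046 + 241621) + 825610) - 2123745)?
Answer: 1229840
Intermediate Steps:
I(x, L) = 12 + L + 4*x (I(x, L) = (12 + 4*x) + L = 12 + L + 4*x)
(-53 + I(1, -28))*(-712) - (((-127046 + 241621) + 825610) - 2123745) = (-53 + (12 - 28 + 4*1))*(-712) - (((-127046 + 241621) + 825610) - 2123745) = (-53 + (12 - 28 + 4))*(-712) - ((114575 + 825610) - 2123745) = (-53 - 12)*(-712) - (940185 - 2123745) = -65*(-712) - 1*(-1183560) = 46280 + 1183560 = 1229840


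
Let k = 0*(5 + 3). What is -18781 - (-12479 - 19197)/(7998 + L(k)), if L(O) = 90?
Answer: -37967263/2022 ≈ -18777.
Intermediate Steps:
k = 0 (k = 0*8 = 0)
-18781 - (-12479 - 19197)/(7998 + L(k)) = -18781 - (-12479 - 19197)/(7998 + 90) = -18781 - (-31676)/8088 = -18781 - 1*(-7919/2022) = -18781 + 7919/2022 = -37967263/2022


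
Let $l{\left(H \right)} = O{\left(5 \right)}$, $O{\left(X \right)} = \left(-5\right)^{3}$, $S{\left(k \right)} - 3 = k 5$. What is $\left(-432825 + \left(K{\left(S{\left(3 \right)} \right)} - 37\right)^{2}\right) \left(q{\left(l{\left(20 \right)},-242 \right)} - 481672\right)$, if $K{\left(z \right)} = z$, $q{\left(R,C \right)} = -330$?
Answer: $208448512928$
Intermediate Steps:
$S{\left(k \right)} = 3 + 5 k$ ($S{\left(k \right)} = 3 + k 5 = 3 + 5 k$)
$O{\left(X \right)} = -125$
$l{\left(H \right)} = -125$
$\left(-432825 + \left(K{\left(S{\left(3 \right)} \right)} - 37\right)^{2}\right) \left(q{\left(l{\left(20 \right)},-242 \right)} - 481672\right) = \left(-432825 + \left(\left(3 + 5 \cdot 3\right) - 37\right)^{2}\right) \left(-330 - 481672\right) = \left(-432825 + \left(\left(3 + 15\right) - 37\right)^{2}\right) \left(-482002\right) = \left(-432825 + \left(18 - 37\right)^{2}\right) \left(-482002\right) = \left(-432825 + \left(-19\right)^{2}\right) \left(-482002\right) = \left(-432825 + 361\right) \left(-482002\right) = \left(-432464\right) \left(-482002\right) = 208448512928$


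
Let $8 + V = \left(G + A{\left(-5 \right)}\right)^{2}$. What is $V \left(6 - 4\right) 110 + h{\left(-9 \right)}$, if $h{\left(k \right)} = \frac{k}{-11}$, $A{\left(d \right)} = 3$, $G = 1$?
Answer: $\frac{19369}{11} \approx 1760.8$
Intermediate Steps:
$V = 8$ ($V = -8 + \left(1 + 3\right)^{2} = -8 + 4^{2} = -8 + 16 = 8$)
$h{\left(k \right)} = - \frac{k}{11}$ ($h{\left(k \right)} = k \left(- \frac{1}{11}\right) = - \frac{k}{11}$)
$V \left(6 - 4\right) 110 + h{\left(-9 \right)} = 8 \left(6 - 4\right) 110 - - \frac{9}{11} = 8 \cdot 2 \cdot 110 + \frac{9}{11} = 16 \cdot 110 + \frac{9}{11} = 1760 + \frac{9}{11} = \frac{19369}{11}$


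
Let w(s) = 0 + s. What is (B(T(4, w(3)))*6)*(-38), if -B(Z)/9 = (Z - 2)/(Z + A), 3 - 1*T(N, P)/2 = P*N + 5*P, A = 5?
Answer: 102600/43 ≈ 2386.0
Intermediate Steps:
w(s) = s
T(N, P) = 6 - 10*P - 2*N*P (T(N, P) = 6 - 2*(P*N + 5*P) = 6 - 2*(N*P + 5*P) = 6 - 2*(5*P + N*P) = 6 + (-10*P - 2*N*P) = 6 - 10*P - 2*N*P)
B(Z) = -9*(-2 + Z)/(5 + Z) (B(Z) = -9*(Z - 2)/(Z + 5) = -9*(-2 + Z)/(5 + Z))
(B(T(4, w(3)))*6)*(-38) = ((9*(2 - (6 - 10*3 - 2*4*3))/(5 + (6 - 10*3 - 2*4*3)))*6)*(-38) = ((9*(2 - (6 - 30 - 24))/(5 + (6 - 30 - 24)))*6)*(-38) = ((9*(2 - 1*(-48))/(5 - 48))*6)*(-38) = ((9*(2 + 48)/(-43))*6)*(-38) = ((9*(-1/43)*50)*6)*(-38) = -450/43*6*(-38) = -2700/43*(-38) = 102600/43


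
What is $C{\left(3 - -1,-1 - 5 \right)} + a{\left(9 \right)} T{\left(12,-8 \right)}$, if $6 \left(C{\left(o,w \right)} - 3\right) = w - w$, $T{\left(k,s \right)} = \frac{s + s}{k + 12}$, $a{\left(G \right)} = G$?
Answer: $-3$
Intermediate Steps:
$T{\left(k,s \right)} = \frac{2 s}{12 + k}$
$C{\left(o,w \right)} = 3$ ($C{\left(o,w \right)} = 3 + \frac{w - w}{6} = 3 + \frac{1}{6} \cdot 0 = 3 + 0 = 3$)
$C{\left(3 - -1,-1 - 5 \right)} + a{\left(9 \right)} T{\left(12,-8 \right)} = 3 + 9 \cdot 2 \left(-8\right) \frac{1}{12 + 12} = 3 + 9 \cdot 2 \left(-8\right) \frac{1}{24} = 3 + 9 \left(- \frac{2}{3}\right) = 3 - 6 = -3$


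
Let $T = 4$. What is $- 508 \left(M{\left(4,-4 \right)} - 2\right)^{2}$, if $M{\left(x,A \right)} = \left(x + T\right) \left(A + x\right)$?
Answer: $-2032$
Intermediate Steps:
$M{\left(x,A \right)} = \left(4 + x\right) \left(A + x\right)$ ($M{\left(x,A \right)} = \left(x + 4\right) \left(A + x\right) = \left(4 + x\right) \left(A + x\right)$)
$- 508 \left(M{\left(4,-4 \right)} - 2\right)^{2} = - 508 \left(\left(4^{2} + 4 \left(-4\right) + 4 \cdot 4 - 16\right) - 2\right)^{2} = - 508 \left(\left(16 - 16 + 16 - 16\right) - 2\right)^{2} = - 508 \left(0 - 2\right)^{2} = - 508 \left(-2\right)^{2} = \left(-508\right) 4 = -2032$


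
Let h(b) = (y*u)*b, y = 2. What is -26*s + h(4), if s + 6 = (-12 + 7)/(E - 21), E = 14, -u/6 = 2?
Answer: 290/7 ≈ 41.429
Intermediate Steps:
u = -12 (u = -6*2 = -12)
s = -37/7 (s = -6 + (-12 + 7)/(14 - 21) = -6 - 5/(-7) = -6 - 5*(-1/7) = -6 + 5/7 = -37/7 ≈ -5.2857)
h(b) = -24*b (h(b) = (2*(-12))*b = -24*b)
-26*s + h(4) = -26*(-37/7) - 24*4 = 962/7 - 96 = 290/7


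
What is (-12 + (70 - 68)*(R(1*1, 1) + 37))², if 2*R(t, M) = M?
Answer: 3969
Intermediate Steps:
R(t, M) = M/2
(-12 + (70 - 68)*(R(1*1, 1) + 37))² = (-12 + (70 - 68)*((½)*1 + 37))² = (-12 + 2*(½ + 37))² = (-12 + 2*(75/2))² = (-12 + 75)² = 63² = 3969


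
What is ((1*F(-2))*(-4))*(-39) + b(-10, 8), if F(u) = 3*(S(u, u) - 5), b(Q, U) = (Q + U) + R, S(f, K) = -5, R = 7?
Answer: -4675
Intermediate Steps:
b(Q, U) = 7 + Q + U (b(Q, U) = (Q + U) + 7 = 7 + Q + U)
F(u) = -30 (F(u) = 3*(-5 - 5) = 3*(-10) = -30)
((1*F(-2))*(-4))*(-39) + b(-10, 8) = ((1*(-30))*(-4))*(-39) + (7 - 10 + 8) = -30*(-4)*(-39) + 5 = 120*(-39) + 5 = -4680 + 5 = -4675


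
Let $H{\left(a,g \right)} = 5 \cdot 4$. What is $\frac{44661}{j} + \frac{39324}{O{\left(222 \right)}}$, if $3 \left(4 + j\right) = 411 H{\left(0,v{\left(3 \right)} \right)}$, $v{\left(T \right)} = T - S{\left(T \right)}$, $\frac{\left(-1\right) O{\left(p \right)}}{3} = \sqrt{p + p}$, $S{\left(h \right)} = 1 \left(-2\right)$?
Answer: $\frac{14887}{912} - \frac{6554 \sqrt{111}}{111} \approx -605.75$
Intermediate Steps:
$S{\left(h \right)} = -2$
$O{\left(p \right)} = - 3 \sqrt{2} \sqrt{p}$ ($O{\left(p \right)} = - 3 \sqrt{p + p} = - 3 \sqrt{2 p} = - 3 \sqrt{2} \sqrt{p}$)
$v{\left(T \right)} = 2 + T$ ($v{\left(T \right)} = T - -2 = T + 2 = 2 + T$)
$H{\left(a,g \right)} = 20$
$j = 2736$ ($j = -4 + \frac{411 \cdot 20}{3} = -4 + \frac{1}{3} \cdot 8220 = -4 + 2740 = 2736$)
$\frac{44661}{j} + \frac{39324}{O{\left(222 \right)}} = \frac{44661}{2736} + \frac{39324}{\left(-3\right) \sqrt{2} \sqrt{222}} = 44661 \cdot \frac{1}{2736} + \frac{39324}{\left(-6\right) \sqrt{111}} = \frac{14887}{912} + 39324 \left(- \frac{\sqrt{111}}{666}\right) = \frac{14887}{912} - \frac{6554 \sqrt{111}}{111}$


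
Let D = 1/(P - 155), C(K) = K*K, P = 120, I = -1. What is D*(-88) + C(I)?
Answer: 123/35 ≈ 3.5143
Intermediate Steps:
C(K) = K**2
D = -1/35 (D = 1/(120 - 155) = 1/(-35) = -1/35 ≈ -0.028571)
D*(-88) + C(I) = -1/35*(-88) + (-1)**2 = 88/35 + 1 = 123/35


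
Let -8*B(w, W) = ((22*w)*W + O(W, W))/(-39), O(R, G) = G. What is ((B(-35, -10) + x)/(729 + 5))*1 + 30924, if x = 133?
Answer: 3540946289/114504 ≈ 30924.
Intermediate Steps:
B(w, W) = W/312 + 11*W*w/156 (B(w, W) = -((22*w)*W + W)/(8*(-39)) = -(22*W*w + W)*(-1)/(8*39) = -(W + 22*W*w)*(-1)/(8*39) = -(-W/39 - 22*W*w/39)/8 = W/312 + 11*W*w/156)
((B(-35, -10) + x)/(729 + 5))*1 + 30924 = (((1/312)*(-10)*(1 + 22*(-35)) + 133)/(729 + 5))*1 + 30924 = (((1/312)*(-10)*(1 - 770) + 133)/734)*1 + 30924 = (((1/312)*(-10)*(-769) + 133)*(1/734))*1 + 30924 = ((3845/156 + 133)*(1/734))*1 + 30924 = ((24593/156)*(1/734))*1 + 30924 = (24593/114504)*1 + 30924 = 24593/114504 + 30924 = 3540946289/114504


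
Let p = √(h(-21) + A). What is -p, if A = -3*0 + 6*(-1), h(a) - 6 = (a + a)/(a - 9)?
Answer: -√35/5 ≈ -1.1832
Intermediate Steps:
h(a) = 6 + 2*a/(-9 + a) (h(a) = 6 + (a + a)/(a - 9) = 6 + (2*a)/(-9 + a) = 6 + 2*a/(-9 + a))
A = -6 (A = 0 - 6 = -6)
p = √35/5 (p = √(2*(-27 + 4*(-21))/(-9 - 21) - 6) = √(2*(-27 - 84)/(-30) - 6) = √(2*(-1/30)*(-111) - 6) = √(37/5 - 6) = √(7/5) = √35/5 ≈ 1.1832)
-p = -√35/5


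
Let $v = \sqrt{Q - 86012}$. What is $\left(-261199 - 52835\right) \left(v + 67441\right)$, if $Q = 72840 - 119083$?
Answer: $-21178766994 - 942102 i \sqrt{14695} \approx -2.1179 \cdot 10^{10} - 1.142 \cdot 10^{8} i$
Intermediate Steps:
$Q = -46243$ ($Q = 72840 - 119083 = -46243$)
$v = 3 i \sqrt{14695}$ ($v = \sqrt{-46243 - 86012} = \sqrt{-132255} = 3 i \sqrt{14695} \approx 363.67 i$)
$\left(-261199 - 52835\right) \left(v + 67441\right) = \left(-261199 - 52835\right) \left(3 i \sqrt{14695} + 67441\right) = - 314034 \left(67441 + 3 i \sqrt{14695}\right) = -21178766994 - 942102 i \sqrt{14695}$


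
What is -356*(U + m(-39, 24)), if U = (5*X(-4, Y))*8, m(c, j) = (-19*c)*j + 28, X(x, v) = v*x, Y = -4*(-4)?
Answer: -5429712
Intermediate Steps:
Y = 16
m(c, j) = 28 - 19*c*j (m(c, j) = -19*c*j + 28 = 28 - 19*c*j)
U = -2560 (U = (5*(16*(-4)))*8 = (5*(-64))*8 = -320*8 = -2560)
-356*(U + m(-39, 24)) = -356*(-2560 + (28 - 19*(-39)*24)) = -356*(-2560 + (28 + 17784)) = -356*(-2560 + 17812) = -356*15252 = -5429712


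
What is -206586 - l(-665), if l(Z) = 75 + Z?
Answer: -205996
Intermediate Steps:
-206586 - l(-665) = -206586 - (75 - 665) = -206586 - 1*(-590) = -206586 + 590 = -205996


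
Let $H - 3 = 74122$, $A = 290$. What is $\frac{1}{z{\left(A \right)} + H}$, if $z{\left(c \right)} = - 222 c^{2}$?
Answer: $- \frac{1}{18596075} \approx -5.3775 \cdot 10^{-8}$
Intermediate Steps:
$H = 74125$ ($H = 3 + 74122 = 74125$)
$\frac{1}{z{\left(A \right)} + H} = \frac{1}{- 222 \cdot 290^{2} + 74125} = \frac{1}{\left(-222\right) 84100 + 74125} = \frac{1}{-18670200 + 74125} = \frac{1}{-18596075} = - \frac{1}{18596075}$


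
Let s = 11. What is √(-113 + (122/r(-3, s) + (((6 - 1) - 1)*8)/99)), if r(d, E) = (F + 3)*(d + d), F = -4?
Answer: I*√100562/33 ≈ 9.6095*I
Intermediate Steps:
r(d, E) = -2*d (r(d, E) = (-4 + 3)*(d + d) = -2*d)
√(-113 + (122/r(-3, s) + (((6 - 1) - 1)*8)/99)) = √(-113 + (122/((-2*(-3))) + (((6 - 1) - 1)*8)/99)) = √(-113 + (122/6 + ((5 - 1)*8)*(1/99))) = √(-113 + (122*(⅙) + (4*8)*(1/99))) = √(-113 + (61/3 + 32*(1/99))) = √(-113 + (61/3 + 32/99)) = √(-113 + 2045/99) = √(-9142/99) = I*√100562/33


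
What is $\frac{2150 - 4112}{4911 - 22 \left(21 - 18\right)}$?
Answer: $- \frac{654}{1615} \approx -0.40495$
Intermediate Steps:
$\frac{2150 - 4112}{4911 - 22 \left(21 - 18\right)} = - \frac{1962}{4911 - 66} = - \frac{1962}{4845} = \left(-1962\right) \frac{1}{4845} = - \frac{654}{1615}$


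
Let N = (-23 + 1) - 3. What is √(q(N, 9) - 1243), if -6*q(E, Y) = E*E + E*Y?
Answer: I*√11787/3 ≈ 36.189*I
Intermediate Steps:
N = -25 (N = -22 - 3 = -25)
q(E, Y) = -E²/6 - E*Y/6 (q(E, Y) = -(E*E + E*Y)/6 = -(E² + E*Y)/6 = -E²/6 - E*Y/6)
√(q(N, 9) - 1243) = √(-⅙*(-25)*(-25 + 9) - 1243) = √(-⅙*(-25)*(-16) - 1243) = √(-200/3 - 1243) = √(-3929/3) = I*√11787/3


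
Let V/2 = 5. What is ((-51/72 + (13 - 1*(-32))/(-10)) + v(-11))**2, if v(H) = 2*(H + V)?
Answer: 29929/576 ≈ 51.960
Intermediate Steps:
V = 10 (V = 2*5 = 10)
v(H) = 20 + 2*H (v(H) = 2*(H + 10) = 2*(10 + H) = 20 + 2*H)
((-51/72 + (13 - 1*(-32))/(-10)) + v(-11))**2 = ((-51/72 + (13 - 1*(-32))/(-10)) + (20 + 2*(-11)))**2 = ((-51*1/72 + (13 + 32)*(-1/10)) + (20 - 22))**2 = ((-17/24 + 45*(-1/10)) - 2)**2 = ((-17/24 - 9/2) - 2)**2 = (-125/24 - 2)**2 = (-173/24)**2 = 29929/576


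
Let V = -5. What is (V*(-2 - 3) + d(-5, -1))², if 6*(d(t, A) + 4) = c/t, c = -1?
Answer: 398161/900 ≈ 442.40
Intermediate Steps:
d(t, A) = -4 - 1/(6*t) (d(t, A) = -4 + (-1/t)/6 = -4 - 1/(6*t))
(V*(-2 - 3) + d(-5, -1))² = (-5*(-2 - 3) + (-4 - ⅙/(-5)))² = (-5*(-5) + (-4 - ⅙*(-⅕)))² = (25 + (-4 + 1/30))² = (25 - 119/30)² = (631/30)² = 398161/900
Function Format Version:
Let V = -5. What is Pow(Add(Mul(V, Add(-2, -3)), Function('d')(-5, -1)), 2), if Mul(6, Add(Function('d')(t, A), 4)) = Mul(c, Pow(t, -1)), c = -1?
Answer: Rational(398161, 900) ≈ 442.40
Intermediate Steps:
Function('d')(t, A) = Add(-4, Mul(Rational(-1, 6), Pow(t, -1))) (Function('d')(t, A) = Add(-4, Mul(Rational(1, 6), Mul(-1, Pow(t, -1)))) = Add(-4, Mul(Rational(-1, 6), Pow(t, -1))))
Pow(Add(Mul(V, Add(-2, -3)), Function('d')(-5, -1)), 2) = Pow(Add(Mul(-5, Add(-2, -3)), Add(-4, Mul(Rational(-1, 6), Pow(-5, -1)))), 2) = Pow(Add(Mul(-5, -5), Add(-4, Mul(Rational(-1, 6), Rational(-1, 5)))), 2) = Pow(Add(25, Add(-4, Rational(1, 30))), 2) = Pow(Add(25, Rational(-119, 30)), 2) = Pow(Rational(631, 30), 2) = Rational(398161, 900)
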